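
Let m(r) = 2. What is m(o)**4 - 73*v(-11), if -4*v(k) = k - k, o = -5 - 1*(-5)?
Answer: 16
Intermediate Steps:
o = 0 (o = -5 + 5 = 0)
v(k) = 0 (v(k) = -(k - k)/4 = -1/4*0 = 0)
m(o)**4 - 73*v(-11) = 2**4 - 73*0 = 16 + 0 = 16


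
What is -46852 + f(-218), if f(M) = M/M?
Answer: -46851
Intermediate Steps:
f(M) = 1
-46852 + f(-218) = -46852 + 1 = -46851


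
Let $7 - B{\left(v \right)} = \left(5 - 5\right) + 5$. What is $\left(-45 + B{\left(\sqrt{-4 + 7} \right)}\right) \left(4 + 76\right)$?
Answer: $-3440$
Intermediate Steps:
$B{\left(v \right)} = 2$ ($B{\left(v \right)} = 7 - \left(\left(5 - 5\right) + 5\right) = 7 - \left(0 + 5\right) = 7 - 5 = 2$)
$\left(-45 + B{\left(\sqrt{-4 + 7} \right)}\right) \left(4 + 76\right) = \left(-45 + 2\right) \left(4 + 76\right) = \left(-43\right) 80 = -3440$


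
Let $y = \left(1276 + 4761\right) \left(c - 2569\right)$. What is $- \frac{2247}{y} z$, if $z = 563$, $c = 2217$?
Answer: $\frac{1265061}{2125024} \approx 0.59532$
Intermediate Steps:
$y = -2125024$ ($y = \left(1276 + 4761\right) \left(2217 - 2569\right) = 6037 \left(-352\right) = -2125024$)
$- \frac{2247}{y} z = - \frac{2247}{-2125024} \cdot 563 = \left(-2247\right) \left(- \frac{1}{2125024}\right) 563 = \frac{2247}{2125024} \cdot 563 = \frac{1265061}{2125024}$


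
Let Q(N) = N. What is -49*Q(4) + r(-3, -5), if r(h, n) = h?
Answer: -199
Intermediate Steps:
-49*Q(4) + r(-3, -5) = -49*4 - 3 = -196 - 3 = -199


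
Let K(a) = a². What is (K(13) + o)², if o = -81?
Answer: 7744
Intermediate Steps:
(K(13) + o)² = (13² - 81)² = (169 - 81)² = 88² = 7744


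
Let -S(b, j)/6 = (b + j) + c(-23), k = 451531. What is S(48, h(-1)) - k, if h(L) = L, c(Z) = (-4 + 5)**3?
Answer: -451819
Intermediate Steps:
c(Z) = 1 (c(Z) = 1**3 = 1)
S(b, j) = -6 - 6*b - 6*j (S(b, j) = -6*((b + j) + 1) = -6*(1 + b + j) = -6 - 6*b - 6*j)
S(48, h(-1)) - k = (-6 - 6*48 - 6*(-1)) - 1*451531 = (-6 - 288 + 6) - 451531 = -288 - 451531 = -451819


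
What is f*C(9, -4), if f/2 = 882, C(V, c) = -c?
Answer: 7056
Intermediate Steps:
f = 1764 (f = 2*882 = 1764)
f*C(9, -4) = 1764*(-1*(-4)) = 1764*4 = 7056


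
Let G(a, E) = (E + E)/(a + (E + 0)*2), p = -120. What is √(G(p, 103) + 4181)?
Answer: √7735098/43 ≈ 64.679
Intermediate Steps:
G(a, E) = 2*E/(a + 2*E) (G(a, E) = (2*E)/(a + E*2) = (2*E)/(a + 2*E) = 2*E/(a + 2*E))
√(G(p, 103) + 4181) = √(2*103/(-120 + 2*103) + 4181) = √(2*103/(-120 + 206) + 4181) = √(2*103/86 + 4181) = √(2*103*(1/86) + 4181) = √(103/43 + 4181) = √(179886/43) = √7735098/43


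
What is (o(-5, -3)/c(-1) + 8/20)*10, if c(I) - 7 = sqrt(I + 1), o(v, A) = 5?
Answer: 78/7 ≈ 11.143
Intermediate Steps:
c(I) = 7 + sqrt(1 + I) (c(I) = 7 + sqrt(I + 1) = 7 + sqrt(1 + I))
(o(-5, -3)/c(-1) + 8/20)*10 = (5/(7 + sqrt(1 - 1)) + 8/20)*10 = (5/(7 + sqrt(0)) + 8*(1/20))*10 = (5/(7 + 0) + 2/5)*10 = (5/7 + 2/5)*10 = (39/35)*10 = 78/7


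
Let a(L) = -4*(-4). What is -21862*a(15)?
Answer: -349792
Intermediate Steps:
a(L) = 16
-21862*a(15) = -21862*16 = -349792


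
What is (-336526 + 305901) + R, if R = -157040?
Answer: -187665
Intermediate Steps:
(-336526 + 305901) + R = (-336526 + 305901) - 157040 = -30625 - 157040 = -187665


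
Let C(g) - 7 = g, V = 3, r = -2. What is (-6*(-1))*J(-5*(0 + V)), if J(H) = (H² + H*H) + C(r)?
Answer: 2730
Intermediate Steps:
C(g) = 7 + g
J(H) = 5 + 2*H² (J(H) = (H² + H*H) + (7 - 2) = (H² + H²) + 5 = 2*H² + 5 = 5 + 2*H²)
(-6*(-1))*J(-5*(0 + V)) = (-6*(-1))*(5 + 2*(-5*(0 + 3))²) = 6*(5 + 2*(-5*3)²) = 6*(5 + 2*(-15)²) = 6*(5 + 2*225) = 6*(5 + 450) = 6*455 = 2730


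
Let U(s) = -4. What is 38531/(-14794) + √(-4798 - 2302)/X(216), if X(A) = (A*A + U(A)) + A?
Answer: -38531/14794 + 5*I*√71/23434 ≈ -2.6045 + 0.0017978*I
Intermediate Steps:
X(A) = -4 + A + A² (X(A) = (A*A - 4) + A = (A² - 4) + A = (-4 + A²) + A = -4 + A + A²)
38531/(-14794) + √(-4798 - 2302)/X(216) = 38531/(-14794) + √(-4798 - 2302)/(-4 + 216 + 216²) = 38531*(-1/14794) + √(-7100)/(-4 + 216 + 46656) = -38531/14794 + (10*I*√71)/46868 = -38531/14794 + (10*I*√71)*(1/46868) = -38531/14794 + 5*I*√71/23434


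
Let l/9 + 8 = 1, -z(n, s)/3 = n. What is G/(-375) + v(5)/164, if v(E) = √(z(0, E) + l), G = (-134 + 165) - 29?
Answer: -2/375 + 3*I*√7/164 ≈ -0.0053333 + 0.048398*I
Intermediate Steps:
z(n, s) = -3*n
l = -63 (l = -72 + 9*1 = -72 + 9 = -63)
G = 2 (G = 31 - 29 = 2)
v(E) = 3*I*√7 (v(E) = √(-3*0 - 63) = √(0 - 63) = √(-63) = 3*I*√7)
G/(-375) + v(5)/164 = 2/(-375) + (3*I*√7)/164 = 2*(-1/375) + (3*I*√7)*(1/164) = -2/375 + 3*I*√7/164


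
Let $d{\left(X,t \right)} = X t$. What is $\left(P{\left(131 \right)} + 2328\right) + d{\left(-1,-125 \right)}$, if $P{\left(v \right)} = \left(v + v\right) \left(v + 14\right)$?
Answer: $40443$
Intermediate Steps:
$P{\left(v \right)} = 2 v \left(14 + v\right)$
$\left(P{\left(131 \right)} + 2328\right) + d{\left(-1,-125 \right)} = \left(2 \cdot 131 \left(14 + 131\right) + 2328\right) - -125 = \left(2 \cdot 131 \cdot 145 + 2328\right) + 125 = \left(37990 + 2328\right) + 125 = 40318 + 125 = 40443$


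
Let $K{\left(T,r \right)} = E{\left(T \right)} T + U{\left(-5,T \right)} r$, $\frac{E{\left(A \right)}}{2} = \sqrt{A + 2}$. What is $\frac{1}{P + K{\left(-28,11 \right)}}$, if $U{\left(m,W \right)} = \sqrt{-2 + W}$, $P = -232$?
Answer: $\frac{i}{- 232 i - 11 \sqrt{30} + 56 \sqrt{26}} \approx -0.0022184 + 0.0021542 i$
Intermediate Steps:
$E{\left(A \right)} = 2 \sqrt{2 + A}$ ($E{\left(A \right)} = 2 \sqrt{A + 2} = 2 \sqrt{2 + A}$)
$K{\left(T,r \right)} = r \sqrt{-2 + T} + 2 T \sqrt{2 + T}$ ($K{\left(T,r \right)} = 2 \sqrt{2 + T} T + \sqrt{-2 + T} r = 2 T \sqrt{2 + T} + r \sqrt{-2 + T} = r \sqrt{-2 + T} + 2 T \sqrt{2 + T}$)
$\frac{1}{P + K{\left(-28,11 \right)}} = \frac{1}{-232 + \left(11 \sqrt{-2 - 28} + 2 \left(-28\right) \sqrt{2 - 28}\right)} = \frac{1}{-232 + \left(11 \sqrt{-30} + 2 \left(-28\right) \sqrt{-26}\right)} = \frac{1}{-232 + \left(11 i \sqrt{30} + 2 \left(-28\right) i \sqrt{26}\right)} = \frac{1}{-232 - \left(- 11 i \sqrt{30} + 56 i \sqrt{26}\right)} = \frac{1}{-232 - 56 i \sqrt{26} + 11 i \sqrt{30}}$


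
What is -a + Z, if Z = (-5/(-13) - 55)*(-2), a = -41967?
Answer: 546991/13 ≈ 42076.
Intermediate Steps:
Z = 1420/13 (Z = (-5*(-1/13) - 55)*(-2) = (5/13 - 55)*(-2) = -710/13*(-2) = 1420/13 ≈ 109.23)
-a + Z = -1*(-41967) + 1420/13 = 41967 + 1420/13 = 546991/13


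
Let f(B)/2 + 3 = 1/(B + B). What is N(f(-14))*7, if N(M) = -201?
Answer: -1407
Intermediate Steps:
f(B) = -6 + 1/B (f(B) = -6 + 2/(B + B) = -6 + 2/((2*B)) = -6 + 2*(1/(2*B)) = -6 + 1/B)
N(f(-14))*7 = -201*7 = -1407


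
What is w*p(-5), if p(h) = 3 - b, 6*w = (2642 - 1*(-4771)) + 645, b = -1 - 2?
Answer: 8058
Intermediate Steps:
b = -3
w = 1343 (w = ((2642 - 1*(-4771)) + 645)/6 = ((2642 + 4771) + 645)/6 = (7413 + 645)/6 = (1/6)*8058 = 1343)
p(h) = 6 (p(h) = 3 - 1*(-3) = 3 + 3 = 6)
w*p(-5) = 1343*6 = 8058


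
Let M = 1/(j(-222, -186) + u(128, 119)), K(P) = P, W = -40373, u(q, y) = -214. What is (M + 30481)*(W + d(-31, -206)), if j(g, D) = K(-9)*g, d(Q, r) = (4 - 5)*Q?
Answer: -1096860755955/892 ≈ -1.2297e+9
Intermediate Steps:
d(Q, r) = -Q
j(g, D) = -9*g
M = 1/1784 (M = 1/(-9*(-222) - 214) = 1/(1998 - 214) = 1/1784 ≈ 0.00056054)
(M + 30481)*(W + d(-31, -206)) = (1/1784 + 30481)*(-40373 - 1*(-31)) = 54378105*(-40373 + 31)/1784 = (54378105/1784)*(-40342) = -1096860755955/892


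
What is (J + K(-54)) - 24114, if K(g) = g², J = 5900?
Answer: -15298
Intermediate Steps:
(J + K(-54)) - 24114 = (5900 + (-54)²) - 24114 = (5900 + 2916) - 24114 = 8816 - 24114 = -15298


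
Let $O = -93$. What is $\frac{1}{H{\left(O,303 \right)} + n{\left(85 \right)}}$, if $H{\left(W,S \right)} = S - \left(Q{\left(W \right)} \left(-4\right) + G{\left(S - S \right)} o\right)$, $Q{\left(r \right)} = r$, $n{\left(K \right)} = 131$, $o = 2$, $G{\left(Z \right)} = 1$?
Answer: $\frac{1}{60} \approx 0.016667$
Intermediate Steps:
$H{\left(W,S \right)} = -2 + S + 4 W$ ($H{\left(W,S \right)} = S - \left(W \left(-4\right) + 1 \cdot 2\right) = S - \left(- 4 W + 2\right) = S - \left(2 - 4 W\right) = S + \left(-2 + 4 W\right) = -2 + S + 4 W$)
$\frac{1}{H{\left(O,303 \right)} + n{\left(85 \right)}} = \frac{1}{\left(-2 + 303 + 4 \left(-93\right)\right) + 131} = \frac{1}{\left(-2 + 303 - 372\right) + 131} = \frac{1}{-71 + 131} = \frac{1}{60}$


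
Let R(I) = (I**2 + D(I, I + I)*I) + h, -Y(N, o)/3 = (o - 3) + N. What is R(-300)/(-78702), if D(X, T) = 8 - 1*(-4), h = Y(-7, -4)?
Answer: -14407/13117 ≈ -1.0983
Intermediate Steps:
Y(N, o) = 9 - 3*N - 3*o (Y(N, o) = -3*((o - 3) + N) = -3*((-3 + o) + N) = -3*(-3 + N + o) = 9 - 3*N - 3*o)
h = 42 (h = 9 - 3*(-7) - 3*(-4) = 9 + 21 + 12 = 42)
D(X, T) = 12 (D(X, T) = 8 + 4 = 12)
R(I) = 42 + I**2 + 12*I (R(I) = (I**2 + 12*I) + 42 = 42 + I**2 + 12*I)
R(-300)/(-78702) = (42 + (-300)**2 + 12*(-300))/(-78702) = (42 + 90000 - 3600)*(-1/78702) = 86442*(-1/78702) = -14407/13117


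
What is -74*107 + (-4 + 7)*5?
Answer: -7903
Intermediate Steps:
-74*107 + (-4 + 7)*5 = -7918 + 3*5 = -7918 + 15 = -7903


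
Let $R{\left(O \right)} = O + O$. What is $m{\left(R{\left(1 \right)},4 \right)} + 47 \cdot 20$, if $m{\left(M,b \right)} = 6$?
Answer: $946$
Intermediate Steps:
$R{\left(O \right)} = 2 O$
$m{\left(R{\left(1 \right)},4 \right)} + 47 \cdot 20 = 6 + 47 \cdot 20 = 6 + 940 = 946$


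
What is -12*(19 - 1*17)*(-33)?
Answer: 792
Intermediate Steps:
-12*(19 - 1*17)*(-33) = -12*(19 - 17)*(-33) = -12*2*(-33) = -24*(-33) = 792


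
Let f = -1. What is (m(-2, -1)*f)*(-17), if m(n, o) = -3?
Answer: -51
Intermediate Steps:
(m(-2, -1)*f)*(-17) = -3*(-1)*(-17) = 3*(-17) = -51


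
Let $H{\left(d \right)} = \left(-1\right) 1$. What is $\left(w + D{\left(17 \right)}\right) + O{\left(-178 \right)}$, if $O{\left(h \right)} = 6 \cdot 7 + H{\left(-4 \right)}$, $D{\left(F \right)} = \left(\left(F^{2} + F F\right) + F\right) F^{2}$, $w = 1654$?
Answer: $173650$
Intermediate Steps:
$H{\left(d \right)} = -1$
$D{\left(F \right)} = F^{2} \left(F + 2 F^{2}\right)$ ($D{\left(F \right)} = \left(\left(F^{2} + F^{2}\right) + F\right) F^{2} = \left(2 F^{2} + F\right) F^{2} = \left(F + 2 F^{2}\right) F^{2} = F^{2} \left(F + 2 F^{2}\right)$)
$O{\left(h \right)} = 41$ ($O{\left(h \right)} = 6 \cdot 7 - 1 = 42 - 1 = 41$)
$\left(w + D{\left(17 \right)}\right) + O{\left(-178 \right)} = \left(1654 + 17^{3} \left(1 + 2 \cdot 17\right)\right) + 41 = \left(1654 + 4913 \left(1 + 34\right)\right) + 41 = \left(1654 + 4913 \cdot 35\right) + 41 = \left(1654 + 171955\right) + 41 = 173609 + 41 = 173650$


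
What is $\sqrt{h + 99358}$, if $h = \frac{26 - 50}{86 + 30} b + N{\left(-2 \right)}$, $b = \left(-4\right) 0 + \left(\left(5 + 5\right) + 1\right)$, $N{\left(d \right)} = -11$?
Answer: $\frac{\sqrt{83548913}}{29} \approx 315.19$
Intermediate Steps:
$b = 11$ ($b = 0 + \left(10 + 1\right) = 0 + 11 = 11$)
$h = - \frac{385}{29}$ ($h = \frac{26 - 50}{86 + 30} \cdot 11 - 11 = - \frac{24}{116} \cdot 11 - 11 = \left(-24\right) \frac{1}{116} \cdot 11 - 11 = \left(- \frac{6}{29}\right) 11 - 11 = - \frac{66}{29} - 11 = - \frac{385}{29} \approx -13.276$)
$\sqrt{h + 99358} = \sqrt{- \frac{385}{29} + 99358} = \sqrt{\frac{2880997}{29}} = \frac{\sqrt{83548913}}{29}$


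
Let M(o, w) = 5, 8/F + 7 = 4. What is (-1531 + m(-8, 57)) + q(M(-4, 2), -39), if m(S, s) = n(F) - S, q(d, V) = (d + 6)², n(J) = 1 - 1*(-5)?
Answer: -1396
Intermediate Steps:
F = -8/3 (F = 8/(-7 + 4) = 8/(-3) = 8*(-⅓) = -8/3 ≈ -2.6667)
n(J) = 6 (n(J) = 1 + 5 = 6)
q(d, V) = (6 + d)²
m(S, s) = 6 - S
(-1531 + m(-8, 57)) + q(M(-4, 2), -39) = (-1531 + (6 - 1*(-8))) + (6 + 5)² = (-1531 + (6 + 8)) + 11² = (-1531 + 14) + 121 = -1517 + 121 = -1396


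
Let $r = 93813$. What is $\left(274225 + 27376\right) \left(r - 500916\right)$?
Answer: $-122782671903$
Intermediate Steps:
$\left(274225 + 27376\right) \left(r - 500916\right) = \left(274225 + 27376\right) \left(93813 - 500916\right) = 301601 \left(-407103\right) = -122782671903$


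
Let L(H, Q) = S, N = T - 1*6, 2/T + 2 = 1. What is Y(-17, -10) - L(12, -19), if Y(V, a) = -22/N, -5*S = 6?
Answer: 79/20 ≈ 3.9500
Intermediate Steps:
S = -6/5 (S = -⅕*6 = -6/5 ≈ -1.2000)
T = -2 (T = 2/(-2 + 1) = 2/(-1) = 2*(-1) = -2)
N = -8 (N = -2 - 1*6 = -2 - 6 = -8)
L(H, Q) = -6/5
Y(V, a) = 11/4 (Y(V, a) = -22/(-8) = -22*(-⅛) = 11/4)
Y(-17, -10) - L(12, -19) = 11/4 - 1*(-6/5) = 11/4 + 6/5 = 79/20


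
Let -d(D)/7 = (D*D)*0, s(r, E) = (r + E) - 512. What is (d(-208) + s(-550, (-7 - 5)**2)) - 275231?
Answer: -276149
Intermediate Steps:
s(r, E) = -512 + E + r (s(r, E) = (E + r) - 512 = -512 + E + r)
d(D) = 0 (d(D) = -7*D*D*0 = -7*D**2*0 = -7*0 = 0)
(d(-208) + s(-550, (-7 - 5)**2)) - 275231 = (0 + (-512 + (-7 - 5)**2 - 550)) - 275231 = (0 + (-512 + (-12)**2 - 550)) - 275231 = (0 + (-512 + 144 - 550)) - 275231 = (0 - 918) - 275231 = -918 - 275231 = -276149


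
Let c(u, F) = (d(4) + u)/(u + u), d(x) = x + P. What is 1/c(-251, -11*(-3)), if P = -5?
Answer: 251/126 ≈ 1.9921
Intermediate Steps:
d(x) = -5 + x (d(x) = x - 5 = -5 + x)
c(u, F) = (-1 + u)/(2*u) (c(u, F) = ((-5 + 4) + u)/(u + u) = (-1 + u)/((2*u)) = (-1 + u)*(1/(2*u)) = (-1 + u)/(2*u))
1/c(-251, -11*(-3)) = 1/((½)*(-1 - 251)/(-251)) = 1/((½)*(-1/251)*(-252)) = 1/(126/251) = 251/126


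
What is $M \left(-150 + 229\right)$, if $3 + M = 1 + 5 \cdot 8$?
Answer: $3002$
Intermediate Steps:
$M = 38$ ($M = -3 + \left(1 + 5 \cdot 8\right) = -3 + \left(1 + 40\right) = -3 + 41 = 38$)
$M \left(-150 + 229\right) = 38 \left(-150 + 229\right) = 38 \cdot 79 = 3002$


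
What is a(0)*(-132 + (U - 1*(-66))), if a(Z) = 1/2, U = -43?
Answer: -109/2 ≈ -54.500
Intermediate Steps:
a(Z) = ½
a(0)*(-132 + (U - 1*(-66))) = (-132 + (-43 - 1*(-66)))/2 = (-132 + (-43 + 66))/2 = (-132 + 23)/2 = (½)*(-109) = -109/2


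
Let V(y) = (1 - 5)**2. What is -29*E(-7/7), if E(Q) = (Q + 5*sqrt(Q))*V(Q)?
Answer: 464 - 2320*I ≈ 464.0 - 2320.0*I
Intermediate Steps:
V(y) = 16 (V(y) = (-4)**2 = 16)
E(Q) = 16*Q + 80*sqrt(Q) (E(Q) = (Q + 5*sqrt(Q))*16 = 16*Q + 80*sqrt(Q))
-29*E(-7/7) = -29*(16*(-7/7) + 80*sqrt(-7/7)) = -29*(16*(-7*1/7) + 80*sqrt(-7*1/7)) = -29*(16*(-1) + 80*sqrt(-1)) = -29*(-16 + 80*I) = 464 - 2320*I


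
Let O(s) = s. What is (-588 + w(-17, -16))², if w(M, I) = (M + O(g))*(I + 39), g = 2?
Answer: 870489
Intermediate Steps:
w(M, I) = (2 + M)*(39 + I) (w(M, I) = (M + 2)*(I + 39) = (2 + M)*(39 + I))
(-588 + w(-17, -16))² = (-588 + (78 + 2*(-16) + 39*(-17) - 16*(-17)))² = (-588 + (78 - 32 - 663 + 272))² = (-588 - 345)² = (-933)² = 870489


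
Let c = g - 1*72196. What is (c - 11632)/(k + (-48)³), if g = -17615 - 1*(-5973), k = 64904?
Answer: 47735/22844 ≈ 2.0896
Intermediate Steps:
g = -11642 (g = -17615 + 5973 = -11642)
c = -83838 (c = -11642 - 1*72196 = -11642 - 72196 = -83838)
(c - 11632)/(k + (-48)³) = (-83838 - 11632)/(64904 + (-48)³) = -95470/(64904 - 110592) = -95470/(-45688) = -95470*(-1/45688) = 47735/22844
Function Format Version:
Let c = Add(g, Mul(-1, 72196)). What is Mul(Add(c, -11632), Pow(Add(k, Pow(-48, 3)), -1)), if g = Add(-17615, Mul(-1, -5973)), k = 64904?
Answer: Rational(47735, 22844) ≈ 2.0896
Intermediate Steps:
g = -11642 (g = Add(-17615, 5973) = -11642)
c = -83838 (c = Add(-11642, Mul(-1, 72196)) = Add(-11642, -72196) = -83838)
Mul(Add(c, -11632), Pow(Add(k, Pow(-48, 3)), -1)) = Mul(Add(-83838, -11632), Pow(Add(64904, Pow(-48, 3)), -1)) = Mul(-95470, Pow(Add(64904, -110592), -1)) = Mul(-95470, Pow(-45688, -1)) = Mul(-95470, Rational(-1, 45688)) = Rational(47735, 22844)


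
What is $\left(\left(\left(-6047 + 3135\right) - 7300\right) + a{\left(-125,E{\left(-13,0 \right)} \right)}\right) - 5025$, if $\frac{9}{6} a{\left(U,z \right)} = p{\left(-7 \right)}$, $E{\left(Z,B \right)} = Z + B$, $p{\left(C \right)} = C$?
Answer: $- \frac{45725}{3} \approx -15242.0$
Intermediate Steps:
$E{\left(Z,B \right)} = B + Z$
$a{\left(U,z \right)} = - \frac{14}{3}$ ($a{\left(U,z \right)} = \frac{2}{3} \left(-7\right) = - \frac{14}{3}$)
$\left(\left(\left(-6047 + 3135\right) - 7300\right) + a{\left(-125,E{\left(-13,0 \right)} \right)}\right) - 5025 = \left(\left(\left(-6047 + 3135\right) - 7300\right) - \frac{14}{3}\right) - 5025 = \left(\left(-2912 - 7300\right) - \frac{14}{3}\right) - 5025 = \left(-10212 - \frac{14}{3}\right) - 5025 = - \frac{30650}{3} - 5025 = - \frac{45725}{3}$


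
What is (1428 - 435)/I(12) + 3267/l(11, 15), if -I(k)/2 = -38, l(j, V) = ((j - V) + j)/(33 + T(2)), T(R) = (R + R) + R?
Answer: 9690339/532 ≈ 18215.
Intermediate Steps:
T(R) = 3*R (T(R) = 2*R + R = 3*R)
l(j, V) = -V/39 + 2*j/39 (l(j, V) = ((j - V) + j)/(33 + 3*2) = (-V + 2*j)/(33 + 6) = (-V + 2*j)/39 = (-V + 2*j)*(1/39) = -V/39 + 2*j/39)
I(k) = 76 (I(k) = -2*(-38) = 76)
(1428 - 435)/I(12) + 3267/l(11, 15) = (1428 - 435)/76 + 3267/(-1/39*15 + (2/39)*11) = 993*(1/76) + 3267/(-5/13 + 22/39) = 993/76 + 3267/(7/39) = 993/76 + 3267*(39/7) = 993/76 + 127413/7 = 9690339/532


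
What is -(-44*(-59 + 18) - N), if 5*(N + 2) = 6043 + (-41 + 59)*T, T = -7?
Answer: -3113/5 ≈ -622.60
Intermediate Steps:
N = 5907/5 (N = -2 + (6043 + (-41 + 59)*(-7))/5 = -2 + (6043 + 18*(-7))/5 = -2 + (6043 - 126)/5 = -2 + (⅕)*5917 = -2 + 5917/5 = 5907/5 ≈ 1181.4)
-(-44*(-59 + 18) - N) = -(-44*(-59 + 18) - 1*5907/5) = -(-44*(-41) - 5907/5) = -(1804 - 5907/5) = -1*3113/5 = -3113/5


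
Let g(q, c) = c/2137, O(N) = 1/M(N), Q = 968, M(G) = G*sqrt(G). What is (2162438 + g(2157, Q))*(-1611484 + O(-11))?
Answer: -7446878626505416/2137 + 4621130974*I*sqrt(11)/258577 ≈ -3.4847e+12 + 59273.0*I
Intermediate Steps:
M(G) = G**(3/2)
O(N) = N**(-3/2) (O(N) = 1/(N**(3/2)) = N**(-3/2))
g(q, c) = c/2137 (g(q, c) = c*(1/2137) = c/2137)
(2162438 + g(2157, Q))*(-1611484 + O(-11)) = (2162438 + (1/2137)*968)*(-1611484 + (-11)**(-3/2)) = (2162438 + 968/2137)*(-1611484 + I*sqrt(11)/121) = 4621130974*(-1611484 + I*sqrt(11)/121)/2137 = -7446878626505416/2137 + 4621130974*I*sqrt(11)/258577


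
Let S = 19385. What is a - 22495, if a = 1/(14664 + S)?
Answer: -765932254/34049 ≈ -22495.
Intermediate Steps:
a = 1/34049 (a = 1/(14664 + 19385) = 1/34049 ≈ 2.9369e-5)
a - 22495 = 1/34049 - 22495 = -765932254/34049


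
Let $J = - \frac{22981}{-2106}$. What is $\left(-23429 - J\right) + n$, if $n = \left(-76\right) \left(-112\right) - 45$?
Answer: $- \frac{31532953}{2106} \approx -14973.0$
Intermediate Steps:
$J = \frac{22981}{2106}$ ($J = \left(-22981\right) \left(- \frac{1}{2106}\right) = \frac{22981}{2106} \approx 10.912$)
$n = 8467$ ($n = 8512 - 45 = 8467$)
$\left(-23429 - J\right) + n = \left(-23429 - \frac{22981}{2106}\right) + 8467 = - \frac{49364455}{2106} + 8467 = - \frac{31532953}{2106}$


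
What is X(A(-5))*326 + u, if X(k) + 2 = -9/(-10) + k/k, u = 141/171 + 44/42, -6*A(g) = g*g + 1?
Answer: -20434/665 ≈ -30.728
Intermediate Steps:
A(g) = -⅙ - g²/6 (A(g) = -(g*g + 1)/6 = -(g² + 1)/6 = -(1 + g²)/6 = -⅙ - g²/6)
u = 249/133 (u = 141*(1/171) + 44*(1/42) = 47/57 + 22/21 = 249/133 ≈ 1.8722)
X(k) = -⅒ (X(k) = -2 + (-9/(-10) + k/k) = -2 + (-9*(-⅒) + 1) = -2 + (9/10 + 1) = -2 + 19/10 = -⅒)
X(A(-5))*326 + u = -⅒*326 + 249/133 = -163/5 + 249/133 = -20434/665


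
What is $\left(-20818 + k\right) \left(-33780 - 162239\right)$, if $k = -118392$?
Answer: $27287804990$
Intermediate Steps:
$\left(-20818 + k\right) \left(-33780 - 162239\right) = \left(-20818 - 118392\right) \left(-33780 - 162239\right) = \left(-139210\right) \left(-196019\right) = 27287804990$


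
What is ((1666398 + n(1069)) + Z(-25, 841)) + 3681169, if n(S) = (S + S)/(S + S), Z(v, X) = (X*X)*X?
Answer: 600170889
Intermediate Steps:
Z(v, X) = X³ (Z(v, X) = X²*X = X³)
n(S) = 1 (n(S) = (2*S)/((2*S)) = (2*S)*(1/(2*S)) = 1)
((1666398 + n(1069)) + Z(-25, 841)) + 3681169 = ((1666398 + 1) + 841³) + 3681169 = (1666399 + 594823321) + 3681169 = 596489720 + 3681169 = 600170889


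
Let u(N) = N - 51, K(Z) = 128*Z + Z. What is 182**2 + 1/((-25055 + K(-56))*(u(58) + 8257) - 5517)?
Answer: 8836130846451/266759173 ≈ 33124.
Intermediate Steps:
K(Z) = 129*Z
u(N) = -51 + N
182**2 + 1/((-25055 + K(-56))*(u(58) + 8257) - 5517) = 182**2 + 1/((-25055 + 129*(-56))*((-51 + 58) + 8257) - 5517) = 33124 + 1/((-25055 - 7224)*(7 + 8257) - 5517) = 33124 + 1/(-32279*8264 - 5517) = 33124 + 1/(-266753656 - 5517) = 33124 + 1/(-266759173) = 33124 - 1/266759173 = 8836130846451/266759173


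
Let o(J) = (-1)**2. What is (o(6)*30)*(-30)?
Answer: -900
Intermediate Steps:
o(J) = 1
(o(6)*30)*(-30) = (1*30)*(-30) = 30*(-30) = -900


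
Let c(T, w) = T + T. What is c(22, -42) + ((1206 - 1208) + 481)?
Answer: 523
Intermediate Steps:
c(T, w) = 2*T
c(22, -42) + ((1206 - 1208) + 481) = 2*22 + ((1206 - 1208) + 481) = 44 + (-2 + 481) = 44 + 479 = 523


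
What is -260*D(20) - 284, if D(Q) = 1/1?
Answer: -544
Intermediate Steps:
D(Q) = 1
-260*D(20) - 284 = -260*1 - 284 = -260 - 284 = -544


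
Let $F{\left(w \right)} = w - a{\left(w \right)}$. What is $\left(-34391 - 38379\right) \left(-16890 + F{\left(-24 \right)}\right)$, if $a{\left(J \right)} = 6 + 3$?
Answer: $1231486710$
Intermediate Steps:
$a{\left(J \right)} = 9$
$F{\left(w \right)} = -9 + w$ ($F{\left(w \right)} = w - 9 = -9 + w$)
$\left(-34391 - 38379\right) \left(-16890 + F{\left(-24 \right)}\right) = \left(-34391 - 38379\right) \left(-16890 - 33\right) = - 72770 \left(-16890 - 33\right) = \left(-72770\right) \left(-16923\right) = 1231486710$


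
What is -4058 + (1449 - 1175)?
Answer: -3784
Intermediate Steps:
-4058 + (1449 - 1175) = -4058 + 274 = -3784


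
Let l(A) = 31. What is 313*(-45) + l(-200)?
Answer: -14054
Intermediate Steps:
313*(-45) + l(-200) = 313*(-45) + 31 = -14085 + 31 = -14054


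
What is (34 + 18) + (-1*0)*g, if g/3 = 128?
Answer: 52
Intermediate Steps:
g = 384 (g = 3*128 = 384)
(34 + 18) + (-1*0)*g = (34 + 18) - 1*0*384 = 52 + 0*384 = 52 + 0 = 52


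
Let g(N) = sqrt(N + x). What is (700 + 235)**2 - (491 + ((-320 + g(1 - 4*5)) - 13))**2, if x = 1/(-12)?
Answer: 10191361/12 - 158*I*sqrt(687)/3 ≈ 8.4928e+5 - 1380.4*I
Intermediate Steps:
x = -1/12 ≈ -0.083333
g(N) = sqrt(-1/12 + N) (g(N) = sqrt(N - 1/12) = sqrt(-1/12 + N))
(700 + 235)**2 - (491 + ((-320 + g(1 - 4*5)) - 13))**2 = (700 + 235)**2 - (491 + ((-320 + sqrt(-3 + 36*(1 - 4*5))/6) - 13))**2 = 935**2 - (491 + ((-320 + sqrt(-3 + 36*(1 - 20))/6) - 13))**2 = 874225 - (491 + ((-320 + sqrt(-3 + 36*(-19))/6) - 13))**2 = 874225 - (491 + ((-320 + sqrt(-3 - 684)/6) - 13))**2 = 874225 - (491 + ((-320 + sqrt(-687)/6) - 13))**2 = 874225 - (491 + ((-320 + (I*sqrt(687))/6) - 13))**2 = 874225 - (491 + ((-320 + I*sqrt(687)/6) - 13))**2 = 874225 - (491 + (-333 + I*sqrt(687)/6))**2 = 874225 - (158 + I*sqrt(687)/6)**2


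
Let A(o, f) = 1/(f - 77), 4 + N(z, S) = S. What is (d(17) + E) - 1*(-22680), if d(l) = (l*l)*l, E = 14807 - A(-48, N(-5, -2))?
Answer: 3519201/83 ≈ 42400.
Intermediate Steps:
N(z, S) = -4 + S
A(o, f) = 1/(-77 + f)
E = 1228982/83 (E = 14807 - 1/(-77 + (-4 - 2)) = 14807 - 1/(-77 - 6) = 14807 - 1/(-83) = 14807 - 1*(-1/83) = 14807 + 1/83 = 1228982/83 ≈ 14807.)
d(l) = l³ (d(l) = l²*l = l³)
(d(17) + E) - 1*(-22680) = (17³ + 1228982/83) - 1*(-22680) = (4913 + 1228982/83) + 22680 = 1636761/83 + 22680 = 3519201/83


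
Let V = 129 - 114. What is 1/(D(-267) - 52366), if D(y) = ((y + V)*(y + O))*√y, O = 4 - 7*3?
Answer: -26183/685155245282 - 17892*I*√267/342577622641 ≈ -3.8215e-8 - 8.5341e-7*I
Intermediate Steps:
V = 15
O = -17 (O = 4 - 21 = -17)
D(y) = √y*(-17 + y)*(15 + y) (D(y) = ((y + 15)*(y - 17))*√y = ((15 + y)*(-17 + y))*√y = ((-17 + y)*(15 + y))*√y = √y*(-17 + y)*(15 + y))
1/(D(-267) - 52366) = 1/(√(-267)*(-255 + (-267)² - 2*(-267)) - 52366) = 1/((I*√267)*(-255 + 71289 + 534) - 52366) = 1/((I*√267)*71568 - 52366) = 1/(71568*I*√267 - 52366) = 1/(-52366 + 71568*I*√267)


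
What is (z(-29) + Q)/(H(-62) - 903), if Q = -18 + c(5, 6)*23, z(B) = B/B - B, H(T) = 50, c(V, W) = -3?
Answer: 57/853 ≈ 0.066823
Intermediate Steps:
z(B) = 1 - B
Q = -87 (Q = -18 - 3*23 = -18 - 69 = -87)
(z(-29) + Q)/(H(-62) - 903) = ((1 - 1*(-29)) - 87)/(50 - 903) = ((1 + 29) - 87)/(-853) = (30 - 87)*(-1/853) = -57*(-1/853) = 57/853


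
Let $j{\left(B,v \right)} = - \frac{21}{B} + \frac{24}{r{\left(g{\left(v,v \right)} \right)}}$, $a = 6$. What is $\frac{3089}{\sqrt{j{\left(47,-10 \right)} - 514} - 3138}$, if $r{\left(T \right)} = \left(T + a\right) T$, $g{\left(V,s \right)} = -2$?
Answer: $- \frac{227792127}{231417694} - \frac{12356 i \sqrt{4465}}{115708847} \approx -0.98433 - 0.0071355 i$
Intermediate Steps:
$r{\left(T \right)} = T \left(6 + T\right)$ ($r{\left(T \right)} = \left(T + 6\right) T = \left(6 + T\right) T = T \left(6 + T\right)$)
$j{\left(B,v \right)} = -3 - \frac{21}{B}$ ($j{\left(B,v \right)} = - \frac{21}{B} + \frac{24}{\left(-2\right) \left(6 - 2\right)} = - \frac{21}{B} + \frac{24}{\left(-2\right) 4} = - \frac{21}{B} + \frac{24}{-8} = - \frac{21}{B} + 24 \left(- \frac{1}{8}\right) = - \frac{21}{B} - 3 = -3 - \frac{21}{B}$)
$\frac{3089}{\sqrt{j{\left(47,-10 \right)} - 514} - 3138} = \frac{3089}{\sqrt{\left(-3 - \frac{21}{47}\right) - 514} - 3138} = \frac{3089}{\sqrt{- \frac{162}{47} - 514} - 3138} = \frac{3089}{\sqrt{- \frac{24320}{47}} - 3138} = \frac{3089}{\frac{16 i \sqrt{4465}}{47} - 3138} = \frac{3089}{-3138 + \frac{16 i \sqrt{4465}}{47}}$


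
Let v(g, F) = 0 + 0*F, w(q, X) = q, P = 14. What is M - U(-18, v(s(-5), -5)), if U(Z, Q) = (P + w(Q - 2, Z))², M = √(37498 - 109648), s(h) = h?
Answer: -144 + 5*I*√2886 ≈ -144.0 + 268.61*I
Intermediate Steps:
M = 5*I*√2886 (M = √(-72150) = 5*I*√2886 ≈ 268.61*I)
v(g, F) = 0 (v(g, F) = 0 + 0 = 0)
U(Z, Q) = (12 + Q)² (U(Z, Q) = (14 + (Q - 2))² = (14 + (-2 + Q))² = (12 + Q)²)
M - U(-18, v(s(-5), -5)) = 5*I*√2886 - (12 + 0)² = 5*I*√2886 - 1*12² = 5*I*√2886 - 1*144 = 5*I*√2886 - 144 = -144 + 5*I*√2886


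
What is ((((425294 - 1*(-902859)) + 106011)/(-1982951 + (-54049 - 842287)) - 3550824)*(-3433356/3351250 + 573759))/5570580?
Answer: -819102939909930353847537/2239654139765065625 ≈ -3.6573e+5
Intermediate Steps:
((((425294 - 1*(-902859)) + 106011)/(-1982951 + (-54049 - 842287)) - 3550824)*(-3433356/3351250 + 573759))/5570580 = ((((425294 + 902859) + 106011)/(-1982951 - 896336) - 3550824)*(-3433356*1/3351250 + 573759))*(1/5570580) = (((1328153 + 106011)/(-2879287) - 3550824)*(-1716678/1675625 + 573759))*(1/5570580) = ((1434164*(-1/2879287) - 3550824)*(961403207697/1675625))*(1/5570580) = ((-1434164/2879287 - 3550824)*(961403207697/1675625))*(1/5570580) = -10223842816652/2879287*961403207697/1675625*(1/5570580) = -9829235278919164246170444/4824605279375*1/5570580 = -819102939909930353847537/2239654139765065625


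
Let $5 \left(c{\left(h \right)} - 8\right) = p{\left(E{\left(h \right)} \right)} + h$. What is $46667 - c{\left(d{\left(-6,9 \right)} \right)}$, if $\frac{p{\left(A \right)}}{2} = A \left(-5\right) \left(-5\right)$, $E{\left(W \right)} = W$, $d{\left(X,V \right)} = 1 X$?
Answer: $\frac{233601}{5} \approx 46720.0$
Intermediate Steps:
$d{\left(X,V \right)} = X$
$p{\left(A \right)} = 50 A$ ($p{\left(A \right)} = 2 A \left(-5\right) \left(-5\right) = 2 - 5 A \left(-5\right) = 2 \cdot 25 A = 50 A$)
$c{\left(h \right)} = 8 + \frac{51 h}{5}$ ($c{\left(h \right)} = 8 + \frac{50 h + h}{5} = 8 + \frac{51 h}{5}$)
$46667 - c{\left(d{\left(-6,9 \right)} \right)} = 46667 - \left(8 + \frac{51}{5} \left(-6\right)\right) = 46667 - \left(8 - \frac{306}{5}\right) = 46667 - - \frac{266}{5} = 46667 + \frac{266}{5} = \frac{233601}{5}$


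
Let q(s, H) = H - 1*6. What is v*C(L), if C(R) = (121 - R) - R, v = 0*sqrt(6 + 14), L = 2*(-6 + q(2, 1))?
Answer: 0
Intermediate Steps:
q(s, H) = -6 + H (q(s, H) = H - 6 = -6 + H)
L = -22 (L = 2*(-6 + (-6 + 1)) = 2*(-6 - 5) = 2*(-11) = -22)
v = 0 (v = 0*sqrt(20) = 0*(2*sqrt(5)) = 0)
C(R) = 121 - 2*R
v*C(L) = 0*(121 - 2*(-22)) = 0*(121 + 44) = 0*165 = 0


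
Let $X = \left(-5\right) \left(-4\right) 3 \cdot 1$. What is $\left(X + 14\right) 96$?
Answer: $7104$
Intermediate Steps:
$X = 60$ ($X = 20 \cdot 3 = 60$)
$\left(X + 14\right) 96 = \left(60 + 14\right) 96 = 74 \cdot 96 = 7104$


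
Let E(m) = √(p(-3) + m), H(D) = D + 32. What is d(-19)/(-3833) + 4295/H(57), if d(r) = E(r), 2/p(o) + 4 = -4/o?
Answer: 4295/89 - I*√79/7666 ≈ 48.258 - 0.0011594*I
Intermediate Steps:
p(o) = 2/(-4 - 4/o)
H(D) = 32 + D
E(m) = √(-¾ + m) (E(m) = √(-1*(-3)/(2 + 2*(-3)) + m) = √(-1*(-3)/(2 - 6) + m) = √(-1*(-3)/(-4) + m) = √(-1*(-3)*(-¼) + m) = √(-¾ + m))
d(r) = √(-3 + 4*r)/2
d(-19)/(-3833) + 4295/H(57) = (√(-3 + 4*(-19))/2)/(-3833) + 4295/(32 + 57) = (√(-3 - 76)/2)*(-1/3833) + 4295/89 = (√(-79)/2)*(-1/3833) + 4295*(1/89) = ((I*√79)/2)*(-1/3833) + 4295/89 = (I*√79/2)*(-1/3833) + 4295/89 = -I*√79/7666 + 4295/89 = 4295/89 - I*√79/7666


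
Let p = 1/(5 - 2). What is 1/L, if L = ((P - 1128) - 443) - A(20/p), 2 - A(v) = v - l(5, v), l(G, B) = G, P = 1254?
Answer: -1/264 ≈ -0.0037879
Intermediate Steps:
p = ⅓ (p = 1/3 = ⅓ ≈ 0.33333)
A(v) = 7 - v (A(v) = 2 - (v - 1*5) = 2 - (v - 5) = 2 - (-5 + v) = 2 + (5 - v) = 7 - v)
L = -264 (L = ((1254 - 1128) - 443) - (7 - 20/⅓) = (126 - 443) - (7 - 20*3) = -317 - (7 - 1*60) = -317 - (7 - 60) = -317 - 1*(-53) = -317 + 53 = -264)
1/L = 1/(-264) = -1/264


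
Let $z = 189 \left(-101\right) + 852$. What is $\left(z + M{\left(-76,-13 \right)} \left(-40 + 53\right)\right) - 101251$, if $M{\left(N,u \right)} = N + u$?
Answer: $-120645$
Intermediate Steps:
$z = -18237$ ($z = -19089 + 852 = -18237$)
$\left(z + M{\left(-76,-13 \right)} \left(-40 + 53\right)\right) - 101251 = \left(-18237 + \left(-76 - 13\right) \left(-40 + 53\right)\right) - 101251 = \left(-18237 - 1157\right) - 101251 = -19394 - 101251 = -120645$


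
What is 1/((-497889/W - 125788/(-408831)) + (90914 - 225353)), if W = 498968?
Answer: -203993586408/27424834551376087 ≈ -7.4383e-6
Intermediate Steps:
1/((-497889/W - 125788/(-408831)) + (90914 - 225353)) = 1/((-497889/498968 - 125788/(-408831)) + (90914 - 225353)) = 1/((-497889*1/498968 - 125788*(-1/408831)) - 134439) = 1/((-497889/498968 + 125788/408831) - 134439) = 1/(-140788270975/203993586408 - 134439) = 1/(-27424834551376087/203993586408) = -203993586408/27424834551376087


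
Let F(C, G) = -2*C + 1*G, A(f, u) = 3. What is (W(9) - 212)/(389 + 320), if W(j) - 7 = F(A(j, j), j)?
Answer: -202/709 ≈ -0.28491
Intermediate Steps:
F(C, G) = G - 2*C (F(C, G) = -2*C + G = G - 2*C)
W(j) = 1 + j (W(j) = 7 + (j - 2*3) = 7 + (j - 6) = 7 + (-6 + j) = 1 + j)
(W(9) - 212)/(389 + 320) = ((1 + 9) - 212)/(389 + 320) = (10 - 212)/709 = -202*1/709 = -202/709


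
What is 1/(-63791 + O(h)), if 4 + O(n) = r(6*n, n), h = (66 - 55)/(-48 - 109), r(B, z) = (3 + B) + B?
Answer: -157/10015476 ≈ -1.5676e-5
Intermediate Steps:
r(B, z) = 3 + 2*B
h = -11/157 (h = 11/(-157) = 11*(-1/157) = -11/157 ≈ -0.070064)
O(n) = -1 + 12*n (O(n) = -4 + (3 + 2*(6*n)) = -4 + (3 + 12*n) = -1 + 12*n)
1/(-63791 + O(h)) = 1/(-63791 + (-1 + 12*(-11/157))) = 1/(-63791 + (-1 - 132/157)) = 1/(-63791 - 289/157) = 1/(-10015476/157) = -157/10015476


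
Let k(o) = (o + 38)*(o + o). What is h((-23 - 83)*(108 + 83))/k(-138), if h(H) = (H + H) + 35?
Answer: -1759/1200 ≈ -1.4658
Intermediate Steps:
k(o) = 2*o*(38 + o) (k(o) = (38 + o)*(2*o) = 2*o*(38 + o))
h(H) = 35 + 2*H (h(H) = 2*H + 35 = 35 + 2*H)
h((-23 - 83)*(108 + 83))/k(-138) = (35 + 2*((-23 - 83)*(108 + 83)))/((2*(-138)*(38 - 138))) = (35 + 2*(-106*191))/((2*(-138)*(-100))) = (35 + 2*(-20246))/27600 = (35 - 40492)*(1/27600) = -40457*1/27600 = -1759/1200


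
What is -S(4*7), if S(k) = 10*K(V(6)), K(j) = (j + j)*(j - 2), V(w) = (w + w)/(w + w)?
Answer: 20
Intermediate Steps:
V(w) = 1 (V(w) = (2*w)/((2*w)) = (2*w)*(1/(2*w)) = 1)
K(j) = 2*j*(-2 + j) (K(j) = (2*j)*(-2 + j) = 2*j*(-2 + j))
S(k) = -20 (S(k) = 10*(2*1*(-2 + 1)) = 10*(2*1*(-1)) = 10*(-2) = -20)
-S(4*7) = -1*(-20) = 20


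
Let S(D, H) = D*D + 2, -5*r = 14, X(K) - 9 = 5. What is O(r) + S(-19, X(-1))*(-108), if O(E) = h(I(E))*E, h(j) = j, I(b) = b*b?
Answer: -4903244/125 ≈ -39226.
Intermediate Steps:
X(K) = 14 (X(K) = 9 + 5 = 14)
r = -14/5 (r = -1/5*14 = -14/5 ≈ -2.8000)
I(b) = b**2
S(D, H) = 2 + D**2 (S(D, H) = D**2 + 2 = 2 + D**2)
O(E) = E**3 (O(E) = E**2*E = E**3)
O(r) + S(-19, X(-1))*(-108) = (-14/5)**3 + (2 + (-19)**2)*(-108) = -2744/125 + (2 + 361)*(-108) = -2744/125 + 363*(-108) = -2744/125 - 39204 = -4903244/125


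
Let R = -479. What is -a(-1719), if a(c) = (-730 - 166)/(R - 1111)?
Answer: -448/795 ≈ -0.56352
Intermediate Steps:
a(c) = 448/795 (a(c) = (-730 - 166)/(-479 - 1111) = -896/(-1590) = -896*(-1/1590) = 448/795)
-a(-1719) = -1*448/795 = -448/795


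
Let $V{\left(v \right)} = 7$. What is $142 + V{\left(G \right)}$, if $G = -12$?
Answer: $149$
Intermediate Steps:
$142 + V{\left(G \right)} = 142 + 7 = 149$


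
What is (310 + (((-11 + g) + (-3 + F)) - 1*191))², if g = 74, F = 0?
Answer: 32041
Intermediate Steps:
(310 + (((-11 + g) + (-3 + F)) - 1*191))² = (310 + (((-11 + 74) + (-3 + 0)) - 1*191))² = (310 + ((63 - 3) - 191))² = (310 + (60 - 191))² = (310 - 131)² = 179² = 32041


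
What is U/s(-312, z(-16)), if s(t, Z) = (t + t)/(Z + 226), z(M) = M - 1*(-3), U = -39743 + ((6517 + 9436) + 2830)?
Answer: 93010/13 ≈ 7154.6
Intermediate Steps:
U = -20960 (U = -39743 + (15953 + 2830) = -39743 + 18783 = -20960)
z(M) = 3 + M (z(M) = M + 3 = 3 + M)
s(t, Z) = 2*t/(226 + Z) (s(t, Z) = (2*t)/(226 + Z) = 2*t/(226 + Z))
U/s(-312, z(-16)) = -20960/(2*(-312)/(226 + (3 - 16))) = -20960/(2*(-312)/(226 - 13)) = -20960/(2*(-312)/213) = -20960/(2*(-312)*(1/213)) = -20960/(-208/71) = -20960*(-71/208) = 93010/13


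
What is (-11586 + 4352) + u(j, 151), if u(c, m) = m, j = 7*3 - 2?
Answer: -7083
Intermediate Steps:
j = 19 (j = 21 - 2 = 19)
(-11586 + 4352) + u(j, 151) = (-11586 + 4352) + 151 = -7234 + 151 = -7083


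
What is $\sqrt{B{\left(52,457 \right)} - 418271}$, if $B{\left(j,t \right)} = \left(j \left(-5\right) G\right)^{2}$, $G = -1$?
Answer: $i \sqrt{350671} \approx 592.17 i$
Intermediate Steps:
$B{\left(j,t \right)} = 25 j^{2}$ ($B{\left(j,t \right)} = \left(j \left(-5\right) \left(-1\right)\right)^{2} = \left(- 5 j \left(-1\right)\right)^{2} = \left(5 j\right)^{2} = 25 j^{2}$)
$\sqrt{B{\left(52,457 \right)} - 418271} = \sqrt{25 \cdot 52^{2} - 418271} = \sqrt{25 \cdot 2704 - 418271} = \sqrt{67600 - 418271} = \sqrt{-350671} = i \sqrt{350671}$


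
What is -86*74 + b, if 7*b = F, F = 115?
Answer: -44433/7 ≈ -6347.6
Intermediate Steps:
b = 115/7 (b = (⅐)*115 = 115/7 ≈ 16.429)
-86*74 + b = -86*74 + 115/7 = -6364 + 115/7 = -44433/7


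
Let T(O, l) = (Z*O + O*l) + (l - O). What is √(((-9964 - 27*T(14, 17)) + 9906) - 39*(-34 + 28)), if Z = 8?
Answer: I*√9355 ≈ 96.721*I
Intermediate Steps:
T(O, l) = l + 7*O + O*l (T(O, l) = (8*O + O*l) + (l - O) = l + 7*O + O*l)
√(((-9964 - 27*T(14, 17)) + 9906) - 39*(-34 + 28)) = √(((-9964 - 27*(17 + 7*14 + 14*17)) + 9906) - 39*(-34 + 28)) = √(((-9964 - 27*(17 + 98 + 238)) + 9906) - 39*(-6)) = √(((-9964 - 27*353) + 9906) + 234) = √(((-9964 - 9531) + 9906) + 234) = √((-19495 + 9906) + 234) = √(-9589 + 234) = √(-9355) = I*√9355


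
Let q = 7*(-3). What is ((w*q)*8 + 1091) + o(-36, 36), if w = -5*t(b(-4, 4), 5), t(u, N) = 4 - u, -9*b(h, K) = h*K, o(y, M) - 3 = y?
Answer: 8774/3 ≈ 2924.7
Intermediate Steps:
o(y, M) = 3 + y
b(h, K) = -K*h/9 (b(h, K) = -h*K/9 = -K*h/9)
q = -21
w = -100/9 (w = -5*(4 - (-1)*4*(-4)/9) = -5*(4 - 1*16/9) = -5*(4 - 16/9) = -5*20/9 = -100/9 ≈ -11.111)
((w*q)*8 + 1091) + o(-36, 36) = (-100/9*(-21)*8 + 1091) + (3 - 36) = ((700/3)*8 + 1091) - 33 = (5600/3 + 1091) - 33 = 8873/3 - 33 = 8774/3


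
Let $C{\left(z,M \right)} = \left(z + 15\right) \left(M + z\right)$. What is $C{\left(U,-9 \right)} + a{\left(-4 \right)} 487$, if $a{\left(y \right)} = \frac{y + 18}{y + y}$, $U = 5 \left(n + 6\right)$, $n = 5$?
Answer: $\frac{9471}{4} \approx 2367.8$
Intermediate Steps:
$U = 55$ ($U = 5 \left(5 + 6\right) = 5 \cdot 11 = 55$)
$a{\left(y \right)} = \frac{18 + y}{2 y}$
$C{\left(z,M \right)} = \left(15 + z\right) \left(M + z\right)$
$C{\left(U,-9 \right)} + a{\left(-4 \right)} 487 = \left(55^{2} + 15 \left(-9\right) + 15 \cdot 55 - 495\right) + \frac{18 - 4}{2 \left(-4\right)} 487 = \left(3025 - 135 + 825 - 495\right) + \frac{1}{2} \left(- \frac{1}{4}\right) 14 \cdot 487 = 3220 - \frac{3409}{4} = \frac{9471}{4}$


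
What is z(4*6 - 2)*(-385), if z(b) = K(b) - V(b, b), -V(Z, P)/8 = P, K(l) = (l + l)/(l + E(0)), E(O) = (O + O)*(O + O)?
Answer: -68530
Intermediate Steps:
E(O) = 4*O² (E(O) = (2*O)*(2*O) = 4*O²)
K(l) = 2 (K(l) = (l + l)/(l + 4*0²) = (2*l)/(l + 4*0) = (2*l)/(l + 0) = (2*l)/l = 2)
V(Z, P) = -8*P
z(b) = 2 + 8*b (z(b) = 2 - (-8)*b = 2 + 8*b)
z(4*6 - 2)*(-385) = (2 + 8*(4*6 - 2))*(-385) = (2 + 8*(24 - 2))*(-385) = (2 + 8*22)*(-385) = (2 + 176)*(-385) = 178*(-385) = -68530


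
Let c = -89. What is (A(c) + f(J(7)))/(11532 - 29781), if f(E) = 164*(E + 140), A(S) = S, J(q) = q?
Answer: -24019/18249 ≈ -1.3162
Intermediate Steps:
f(E) = 22960 + 164*E (f(E) = 164*(140 + E) = 22960 + 164*E)
(A(c) + f(J(7)))/(11532 - 29781) = (-89 + (22960 + 164*7))/(11532 - 29781) = (-89 + (22960 + 1148))/(-18249) = (-89 + 24108)*(-1/18249) = 24019*(-1/18249) = -24019/18249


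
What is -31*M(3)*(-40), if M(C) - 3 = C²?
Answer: 14880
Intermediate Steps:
M(C) = 3 + C²
-31*M(3)*(-40) = -31*(3 + 3²)*(-40) = -31*(3 + 9)*(-40) = -31*12*(-40) = -372*(-40) = 14880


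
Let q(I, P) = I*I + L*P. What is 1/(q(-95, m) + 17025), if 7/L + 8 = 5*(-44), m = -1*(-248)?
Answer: 57/1484416 ≈ 3.8399e-5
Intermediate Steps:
m = 248
L = -7/228 (L = 7/(-8 + 5*(-44)) = 7/(-8 - 220) = 7/(-228) = 7*(-1/228) = -7/228 ≈ -0.030702)
q(I, P) = I**2 - 7*P/228 (q(I, P) = I*I - 7*P/228 = I**2 - 7*P/228)
1/(q(-95, m) + 17025) = 1/(((-95)**2 - 7/228*248) + 17025) = 1/((9025 - 434/57) + 17025) = 1/(513991/57 + 17025) = 1/(1484416/57) = 57/1484416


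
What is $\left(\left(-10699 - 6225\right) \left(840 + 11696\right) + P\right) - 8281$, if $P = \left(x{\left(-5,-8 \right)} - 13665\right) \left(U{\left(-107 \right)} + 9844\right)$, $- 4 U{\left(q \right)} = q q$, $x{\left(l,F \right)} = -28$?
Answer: $- \frac{1231074591}{4} \approx -3.0777 \cdot 10^{8}$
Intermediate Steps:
$U{\left(q \right)} = - \frac{q^{2}}{4}$ ($U{\left(q \right)} = - \frac{q q}{4} = - \frac{q^{2}}{4}$)
$P = - \frac{382404411}{4}$ ($P = \left(-28 - 13665\right) \left(- \frac{\left(-107\right)^{2}}{4} + 9844\right) = - 13693 \left(\left(- \frac{1}{4}\right) 11449 + 9844\right) = - 13693 \left(- \frac{11449}{4} + 9844\right) = \left(-13693\right) \frac{27927}{4} = - \frac{382404411}{4} \approx -9.5601 \cdot 10^{7}$)
$\left(\left(-10699 - 6225\right) \left(840 + 11696\right) + P\right) - 8281 = \left(\left(-10699 - 6225\right) \left(840 + 11696\right) - \frac{382404411}{4}\right) - 8281 = \left(\left(-16924\right) 12536 - \frac{382404411}{4}\right) - 8281 = \left(-212159264 - \frac{382404411}{4}\right) - 8281 = - \frac{1231041467}{4} - 8281 = - \frac{1231074591}{4}$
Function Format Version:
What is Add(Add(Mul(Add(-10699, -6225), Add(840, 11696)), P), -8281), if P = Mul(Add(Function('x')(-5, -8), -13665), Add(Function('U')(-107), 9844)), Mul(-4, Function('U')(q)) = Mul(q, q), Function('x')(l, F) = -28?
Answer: Rational(-1231074591, 4) ≈ -3.0777e+8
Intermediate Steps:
Function('U')(q) = Mul(Rational(-1, 4), Pow(q, 2)) (Function('U')(q) = Mul(Rational(-1, 4), Mul(q, q)) = Mul(Rational(-1, 4), Pow(q, 2)))
P = Rational(-382404411, 4) (P = Mul(Add(-28, -13665), Add(Mul(Rational(-1, 4), Pow(-107, 2)), 9844)) = Mul(-13693, Add(Mul(Rational(-1, 4), 11449), 9844)) = Mul(-13693, Add(Rational(-11449, 4), 9844)) = Mul(-13693, Rational(27927, 4)) = Rational(-382404411, 4) ≈ -9.5601e+7)
Add(Add(Mul(Add(-10699, -6225), Add(840, 11696)), P), -8281) = Add(Add(Mul(Add(-10699, -6225), Add(840, 11696)), Rational(-382404411, 4)), -8281) = Add(Add(Mul(-16924, 12536), Rational(-382404411, 4)), -8281) = Add(Add(-212159264, Rational(-382404411, 4)), -8281) = Add(Rational(-1231041467, 4), -8281) = Rational(-1231074591, 4)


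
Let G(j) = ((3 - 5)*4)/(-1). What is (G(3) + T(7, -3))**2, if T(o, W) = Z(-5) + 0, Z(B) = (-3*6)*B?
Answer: 9604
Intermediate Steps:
Z(B) = -18*B
G(j) = 8 (G(j) = -2*4*(-1) = -8*(-1) = 8)
T(o, W) = 90 (T(o, W) = -18*(-5) + 0 = 90 + 0 = 90)
(G(3) + T(7, -3))**2 = (8 + 90)**2 = 98**2 = 9604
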